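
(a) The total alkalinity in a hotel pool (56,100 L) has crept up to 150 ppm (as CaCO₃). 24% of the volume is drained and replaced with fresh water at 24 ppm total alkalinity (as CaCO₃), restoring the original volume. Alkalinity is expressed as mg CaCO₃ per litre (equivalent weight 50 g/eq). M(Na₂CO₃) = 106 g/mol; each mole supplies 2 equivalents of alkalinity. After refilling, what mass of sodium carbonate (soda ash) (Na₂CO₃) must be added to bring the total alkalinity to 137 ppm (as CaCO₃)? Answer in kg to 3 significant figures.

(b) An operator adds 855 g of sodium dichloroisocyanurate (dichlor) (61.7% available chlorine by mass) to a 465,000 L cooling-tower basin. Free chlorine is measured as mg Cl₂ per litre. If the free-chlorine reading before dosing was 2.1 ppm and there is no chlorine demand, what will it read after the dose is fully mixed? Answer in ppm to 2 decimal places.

(a) After draining 24% and refilling: 150 × 0.76 + 24 × 0.24 = 119.76 ppm.
(a) Deficit to target: 137 − 119.76 = 17.24 mg/L.
(a) As CaCO₃: 17.24 mg/L × 56,100 L = 967.2 g; ÷ 50 g/eq ÷ 2 = 9.672 mol Na₂CO₃.
(a) Mass: 9.672 × 106 = 1025 g.

(b) Available chlorine delivered: 855 g × 0.617 = 527.5 g as Cl₂.
(b) Concentration rise: 527.5 g / 465,000 L = 1.134 mg/L = 1.13 ppm.
(b) Final FC: 2.1 + 1.13 = 3.23 ppm.

(a) 1.03 kg; (b) 3.23 ppm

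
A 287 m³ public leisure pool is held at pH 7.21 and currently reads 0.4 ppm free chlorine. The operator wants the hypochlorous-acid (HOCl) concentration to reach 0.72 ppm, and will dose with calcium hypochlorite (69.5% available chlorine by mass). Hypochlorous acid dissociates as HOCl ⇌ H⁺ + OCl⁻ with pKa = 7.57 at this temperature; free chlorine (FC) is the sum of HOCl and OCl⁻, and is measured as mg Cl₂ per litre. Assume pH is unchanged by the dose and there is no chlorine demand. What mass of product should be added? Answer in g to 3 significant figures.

Volume: 287 m³ = 287,000 L.
[OCl⁻]/[HOCl] = 10^(pH − pKa) = 10^(7.21 − 7.57) = 0.4365; fraction as HOCl = 1/(1 + 0.4365) = 0.6961.
Free chlorine required for 0.72 ppm HOCl: 0.72 / 0.6961 = 1.034 ppm.
FC to add: 1.034 − 0.4 = 0.6343 mg/L as Cl₂.
Cl₂ equivalent: 0.6343 mg/L × 287,000 L = 182 g.
Product at 69.5% available Cl: 182 / 0.695 = 261.9 g.

262 g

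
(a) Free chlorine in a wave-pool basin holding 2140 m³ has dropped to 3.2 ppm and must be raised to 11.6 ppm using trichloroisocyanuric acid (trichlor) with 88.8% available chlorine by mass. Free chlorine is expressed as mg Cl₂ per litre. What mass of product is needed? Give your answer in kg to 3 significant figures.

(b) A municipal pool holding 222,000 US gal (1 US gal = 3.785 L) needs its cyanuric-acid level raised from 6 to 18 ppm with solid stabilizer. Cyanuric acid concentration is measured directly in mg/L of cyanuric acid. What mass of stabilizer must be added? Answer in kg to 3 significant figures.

(a) Volume: 2140 m³ = 2,140,000 L.
(a) Chlorine deficit: 11.6 − 3.2 = 8.4 ppm = 8.4 mg/L as Cl₂.
(a) Cl₂ equivalent needed: 8.4 mg/L × 2,140,000 L = 17,980,000 mg = 17,980 g.
(a) Product at 88.8% available chlorine: 17,980 / 0.888 = 20,240 g.

(b) Volume: 222,000 US gal × 3.785 L/gal = 840,270 L.
(b) CYA to add: (18 − 6) = 12 mg/L × 840,270 L = 10,080 g cyanuric acid.

(a) 20.2 kg; (b) 10.1 kg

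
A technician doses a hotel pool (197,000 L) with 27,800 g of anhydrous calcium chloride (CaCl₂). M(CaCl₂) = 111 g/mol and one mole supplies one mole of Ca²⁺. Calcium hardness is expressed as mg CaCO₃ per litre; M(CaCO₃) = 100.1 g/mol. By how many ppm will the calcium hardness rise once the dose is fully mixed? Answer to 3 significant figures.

Moles of Ca²⁺: 27,800 g ÷ 111 g/mol = 250.5 mol.
As CaCO₃: 250.5 mol × 100.1 g/mol = 25,070 g.
Rise: 25,070 g / 197,000 L × 1000 = 127.3 mg/L.

127 ppm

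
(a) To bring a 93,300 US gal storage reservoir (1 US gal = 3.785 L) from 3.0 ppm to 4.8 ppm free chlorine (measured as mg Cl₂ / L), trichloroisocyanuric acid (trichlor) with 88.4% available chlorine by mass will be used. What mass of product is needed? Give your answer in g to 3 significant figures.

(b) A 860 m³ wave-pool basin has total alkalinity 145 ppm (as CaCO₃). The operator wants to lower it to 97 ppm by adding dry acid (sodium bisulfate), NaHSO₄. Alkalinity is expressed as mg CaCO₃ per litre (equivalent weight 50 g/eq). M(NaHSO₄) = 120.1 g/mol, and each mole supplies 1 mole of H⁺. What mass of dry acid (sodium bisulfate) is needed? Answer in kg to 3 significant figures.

(a) 719 g; (b) 99.2 kg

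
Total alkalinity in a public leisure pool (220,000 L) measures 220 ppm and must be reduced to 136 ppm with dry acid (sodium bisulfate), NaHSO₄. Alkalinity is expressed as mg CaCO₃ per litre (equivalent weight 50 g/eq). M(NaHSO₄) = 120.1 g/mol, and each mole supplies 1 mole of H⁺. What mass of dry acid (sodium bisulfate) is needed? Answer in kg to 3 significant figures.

Alkalinity to neutralize: (220 − 136) = 84 mg/L as CaCO₃ × 220,000 L = 18,480 g as CaCO₃.
Equivalents of H⁺ required: 18,480 ÷ 50 g/eq = 369.6 eq = 369.6 mol NaHSO₄.
Mass of NaHSO₄: 369.6 × 120.1 = 44,390 g.

44.4 kg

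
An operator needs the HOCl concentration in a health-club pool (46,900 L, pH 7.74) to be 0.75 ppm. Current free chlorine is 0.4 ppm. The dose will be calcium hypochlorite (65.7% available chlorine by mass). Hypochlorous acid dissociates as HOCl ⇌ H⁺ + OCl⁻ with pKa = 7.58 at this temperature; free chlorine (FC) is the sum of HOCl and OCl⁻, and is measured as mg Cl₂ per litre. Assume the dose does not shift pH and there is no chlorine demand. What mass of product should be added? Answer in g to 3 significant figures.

102 g

[OCl⁻]/[HOCl] = 10^(pH − pKa) = 10^(7.74 − 7.58) = 1.445; fraction as HOCl = 1/(1 + 1.445) = 0.4089.
Free chlorine required for 0.75 ppm HOCl: 0.75 / 0.4089 = 1.834 ppm.
FC to add: 1.834 − 0.4 = 1.434 mg/L as Cl₂.
Cl₂ equivalent: 1.434 mg/L × 46,900 L = 67.26 g.
Product at 65.7% available Cl: 67.26 / 0.657 = 102.4 g.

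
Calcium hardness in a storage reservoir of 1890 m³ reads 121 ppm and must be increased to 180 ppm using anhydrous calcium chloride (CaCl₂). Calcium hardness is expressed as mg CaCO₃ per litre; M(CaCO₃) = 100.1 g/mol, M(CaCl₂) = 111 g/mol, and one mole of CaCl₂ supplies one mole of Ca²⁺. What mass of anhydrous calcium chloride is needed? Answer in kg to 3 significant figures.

124 kg

Volume: 1890 m³ = 1,890,000 L.
Hardness to add: (180 − 121) = 59 mg/L as CaCO₃ × 1,890,000 L = 111,500 g as CaCO₃.
Moles of Ca²⁺ (1 mol Ca²⁺ ≡ 1 mol CaCO₃): 111,500 / 100.1 g/mol = 1114 mol.
Mass of CaCl₂: 1114 × 111 = 123,700 g.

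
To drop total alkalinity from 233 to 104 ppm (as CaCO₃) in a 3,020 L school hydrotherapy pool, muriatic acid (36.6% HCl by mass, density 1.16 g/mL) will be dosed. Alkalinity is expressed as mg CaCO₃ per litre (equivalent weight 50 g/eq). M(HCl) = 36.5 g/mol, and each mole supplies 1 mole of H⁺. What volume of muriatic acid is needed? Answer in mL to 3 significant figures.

670 mL

Alkalinity to neutralize: (233 − 104) = 129 mg/L as CaCO₃ × 3,020 L = 389.6 g as CaCO₃.
Equivalents of H⁺ required: 389.6 ÷ 50 g/eq = 7.792 eq = 7.792 mol HCl.
Mass of HCl: 7.792 × 36.5 = 284.4 g.
Mass of 36.6% solution: 284.4 / 0.366 = 777 g.
Volume: 777 g ÷ 1.16 g/mL = 669.9 mL.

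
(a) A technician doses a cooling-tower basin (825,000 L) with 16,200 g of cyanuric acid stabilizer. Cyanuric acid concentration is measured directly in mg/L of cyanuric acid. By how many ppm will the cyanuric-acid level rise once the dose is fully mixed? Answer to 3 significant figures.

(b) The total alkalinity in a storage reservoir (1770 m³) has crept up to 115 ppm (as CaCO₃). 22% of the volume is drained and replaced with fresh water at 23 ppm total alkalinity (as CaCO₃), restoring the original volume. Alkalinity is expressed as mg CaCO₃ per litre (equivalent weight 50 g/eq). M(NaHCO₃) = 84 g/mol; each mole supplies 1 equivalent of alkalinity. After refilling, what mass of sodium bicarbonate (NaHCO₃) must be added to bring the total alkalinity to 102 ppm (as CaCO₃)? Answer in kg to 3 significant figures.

(a) Rise: 16,200 g / 825,000 L × 1000 = 19.64 mg/L.

(b) Volume: 1770 m³ = 1,770,000 L.
(b) After draining 22% and refilling: 115 × 0.78 + 23 × 0.22 = 94.76 ppm.
(b) Deficit to target: 102 − 94.76 = 7.24 mg/L.
(b) As CaCO₃: 7.24 mg/L × 1,770,000 L = 12,810 g; ÷ 50 g/eq ÷ 1 = 256.3 mol NaHCO₃.
(b) Mass: 256.3 × 84 = 21,530 g.

(a) 19.6 ppm; (b) 21.5 kg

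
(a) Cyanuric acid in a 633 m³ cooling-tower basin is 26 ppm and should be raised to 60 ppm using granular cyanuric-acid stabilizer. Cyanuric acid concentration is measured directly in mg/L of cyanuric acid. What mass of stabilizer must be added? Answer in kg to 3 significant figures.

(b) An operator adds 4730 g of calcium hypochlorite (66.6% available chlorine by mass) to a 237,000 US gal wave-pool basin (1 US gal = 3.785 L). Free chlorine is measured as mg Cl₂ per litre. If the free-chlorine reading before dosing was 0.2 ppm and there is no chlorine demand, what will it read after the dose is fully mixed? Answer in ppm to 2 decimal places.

(a) 21.5 kg; (b) 3.71 ppm

(a) Volume: 633 m³ = 633,000 L.
(a) CYA to add: (60 − 26) = 34 mg/L × 633,000 L = 21,520 g cyanuric acid.

(b) Volume: 237,000 US gal × 3.785 L/gal = 897,045 L.
(b) Available chlorine delivered: 4730 g × 0.666 = 3150 g as Cl₂.
(b) Concentration rise: 3150 g / 897,045 L = 3.512 mg/L = 3.51 ppm.
(b) Final FC: 0.2 + 3.51 = 3.71 ppm.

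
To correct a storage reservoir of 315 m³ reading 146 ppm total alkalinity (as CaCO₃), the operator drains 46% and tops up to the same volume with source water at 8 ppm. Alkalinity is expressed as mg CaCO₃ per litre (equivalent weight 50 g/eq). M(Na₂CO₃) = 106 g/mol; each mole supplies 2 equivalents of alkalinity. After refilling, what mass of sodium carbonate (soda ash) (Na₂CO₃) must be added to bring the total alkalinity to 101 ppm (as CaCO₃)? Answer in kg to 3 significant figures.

Volume: 315 m³ = 315,000 L.
After draining 46% and refilling: 146 × 0.54 + 8 × 0.46 = 82.52 ppm.
Deficit to target: 101 − 82.52 = 18.48 mg/L.
As CaCO₃: 18.48 mg/L × 315,000 L = 5821 g; ÷ 50 g/eq ÷ 2 = 58.21 mol Na₂CO₃.
Mass: 58.21 × 106 = 6170 g.

6.17 kg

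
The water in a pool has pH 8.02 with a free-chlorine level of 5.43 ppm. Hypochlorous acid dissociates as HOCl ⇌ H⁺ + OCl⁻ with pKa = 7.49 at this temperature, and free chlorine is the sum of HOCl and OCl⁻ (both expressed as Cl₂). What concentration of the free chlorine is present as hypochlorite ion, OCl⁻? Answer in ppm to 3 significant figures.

[OCl⁻]/[HOCl] = 10^(pH − pKa) = 10^(8.02 − 7.49) = 10^0.53 = 3.388.
Fraction as HOCl = 1 / (1 + 3.388) = 0.2279.
OCl⁻ = (1 − 0.2279) × 5.43 ppm = 4.193 ppm.

4.19 ppm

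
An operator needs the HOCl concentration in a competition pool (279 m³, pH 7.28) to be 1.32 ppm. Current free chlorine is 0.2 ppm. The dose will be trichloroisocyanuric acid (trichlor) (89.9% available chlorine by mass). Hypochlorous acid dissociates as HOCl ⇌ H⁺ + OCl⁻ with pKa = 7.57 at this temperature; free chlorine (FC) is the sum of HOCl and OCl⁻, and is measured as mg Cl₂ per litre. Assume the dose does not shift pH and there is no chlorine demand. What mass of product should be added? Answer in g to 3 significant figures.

Volume: 279 m³ = 279,000 L.
[OCl⁻]/[HOCl] = 10^(pH − pKa) = 10^(7.28 − 7.57) = 0.5129; fraction as HOCl = 1/(1 + 0.5129) = 0.661.
Free chlorine required for 1.32 ppm HOCl: 1.32 / 0.661 = 1.997 ppm.
FC to add: 1.997 − 0.2 = 1.797 mg/L as Cl₂.
Cl₂ equivalent: 1.797 mg/L × 279,000 L = 501.4 g.
Product at 89.9% available Cl: 501.4 / 0.899 = 557.7 g.

558 g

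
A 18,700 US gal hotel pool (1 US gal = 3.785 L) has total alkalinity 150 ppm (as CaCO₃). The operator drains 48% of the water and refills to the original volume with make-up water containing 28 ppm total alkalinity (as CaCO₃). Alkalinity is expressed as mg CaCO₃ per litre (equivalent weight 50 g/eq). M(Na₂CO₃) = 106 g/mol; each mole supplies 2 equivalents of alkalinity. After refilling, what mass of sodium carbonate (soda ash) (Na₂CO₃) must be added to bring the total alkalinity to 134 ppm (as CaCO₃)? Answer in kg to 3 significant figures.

3.19 kg

Volume: 18,700 US gal × 3.785 L/gal = 70,780 L.
After draining 48% and refilling: 150 × 0.52 + 28 × 0.48 = 91.44 ppm.
Deficit to target: 134 − 91.44 = 42.56 mg/L.
As CaCO₃: 42.56 mg/L × 70,780 L = 3012 g; ÷ 50 g/eq ÷ 2 = 30.12 mol Na₂CO₃.
Mass: 30.12 × 106 = 3193 g.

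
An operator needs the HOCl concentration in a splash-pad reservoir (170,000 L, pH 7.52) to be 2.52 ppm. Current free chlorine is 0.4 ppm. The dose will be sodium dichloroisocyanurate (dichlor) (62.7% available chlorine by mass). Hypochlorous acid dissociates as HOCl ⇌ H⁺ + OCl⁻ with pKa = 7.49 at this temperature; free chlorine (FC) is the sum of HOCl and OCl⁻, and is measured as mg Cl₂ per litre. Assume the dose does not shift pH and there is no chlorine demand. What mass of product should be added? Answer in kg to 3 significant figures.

[OCl⁻]/[HOCl] = 10^(pH − pKa) = 10^(7.52 − 7.49) = 1.072; fraction as HOCl = 1/(1 + 1.072) = 0.4827.
Free chlorine required for 2.52 ppm HOCl: 2.52 / 0.4827 = 5.22 ppm.
FC to add: 5.22 − 0.4 = 4.82 mg/L as Cl₂.
Cl₂ equivalent: 4.82 mg/L × 170,000 L = 819.4 g.
Product at 62.7% available Cl: 819.4 / 0.627 = 1307 g.

1.31 kg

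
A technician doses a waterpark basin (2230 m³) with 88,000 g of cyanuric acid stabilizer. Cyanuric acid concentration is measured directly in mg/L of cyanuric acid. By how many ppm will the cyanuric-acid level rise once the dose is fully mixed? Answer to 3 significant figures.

39.5 ppm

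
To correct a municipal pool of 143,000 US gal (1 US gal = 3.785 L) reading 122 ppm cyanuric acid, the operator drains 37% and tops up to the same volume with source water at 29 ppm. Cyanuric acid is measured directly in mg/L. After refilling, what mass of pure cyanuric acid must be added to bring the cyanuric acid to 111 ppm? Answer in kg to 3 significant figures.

Volume: 143,000 US gal × 3.785 L/gal = 541,255 L.
After draining 37% and refilling: 122 × 0.63 + 29 × 0.37 = 87.59 ppm.
Deficit to target: 111 − 87.59 = 23.41 mg/L.
Mass: 23.41 mg/L × 541,255 L = 12,670 g cyanuric acid.

12.7 kg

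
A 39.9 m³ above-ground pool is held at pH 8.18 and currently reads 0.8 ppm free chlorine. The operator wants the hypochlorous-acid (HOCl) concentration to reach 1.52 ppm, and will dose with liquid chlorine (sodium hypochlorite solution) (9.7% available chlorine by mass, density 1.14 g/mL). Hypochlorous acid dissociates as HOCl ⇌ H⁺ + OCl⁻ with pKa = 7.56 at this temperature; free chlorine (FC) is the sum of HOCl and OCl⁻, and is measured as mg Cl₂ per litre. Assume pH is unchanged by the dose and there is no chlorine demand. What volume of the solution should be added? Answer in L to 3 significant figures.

Volume: 39.9 m³ = 39,900 L.
[OCl⁻]/[HOCl] = 10^(pH − pKa) = 10^(8.18 − 7.56) = 4.169; fraction as HOCl = 1/(1 + 4.169) = 0.1935.
Free chlorine required for 1.52 ppm HOCl: 1.52 / 0.1935 = 7.856 ppm.
FC to add: 7.856 − 0.8 = 7.056 mg/L as Cl₂.
Cl₂ equivalent: 7.056 mg/L × 39,900 L = 281.6 g.
Product at 9.7% available Cl: 281.6 / 0.097 = 2903 g.
Volume: 2903 g ÷ 1.14 g/mL = 2546 mL.

2.55 L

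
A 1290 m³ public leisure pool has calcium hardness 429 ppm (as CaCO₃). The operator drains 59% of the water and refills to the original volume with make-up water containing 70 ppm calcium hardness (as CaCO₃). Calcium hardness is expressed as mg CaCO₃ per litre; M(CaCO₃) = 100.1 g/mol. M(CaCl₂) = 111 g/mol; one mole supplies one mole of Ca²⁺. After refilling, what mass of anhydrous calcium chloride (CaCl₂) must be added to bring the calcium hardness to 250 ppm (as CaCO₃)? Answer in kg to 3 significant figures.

Volume: 1290 m³ = 1,290,000 L.
After draining 59% and refilling: 429 × 0.41 + 70 × 0.59 = 217.19 ppm.
Deficit to target: 250 − 217.19 = 32.81 mg/L.
As CaCO₃: 32.81 mg/L × 1,290,000 L = 42,320 g; ÷ 100.1 = 422.8 mol Ca²⁺.
Mass: 422.8 × 111 = 46,930 g.

46.9 kg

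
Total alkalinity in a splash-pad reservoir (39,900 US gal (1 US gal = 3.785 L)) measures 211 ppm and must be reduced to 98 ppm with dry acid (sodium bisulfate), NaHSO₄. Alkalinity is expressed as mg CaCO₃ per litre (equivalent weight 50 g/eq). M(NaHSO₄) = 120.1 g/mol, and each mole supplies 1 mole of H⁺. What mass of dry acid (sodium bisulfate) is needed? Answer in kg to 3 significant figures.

41.0 kg

Volume: 39,900 US gal × 3.785 L/gal = 151,022 L.
Alkalinity to neutralize: (211 − 98) = 113 mg/L as CaCO₃ × 151,022 L = 17,070 g as CaCO₃.
Equivalents of H⁺ required: 17,070 ÷ 50 g/eq = 341.3 eq = 341.3 mol NaHSO₄.
Mass of NaHSO₄: 341.3 × 120.1 = 40,990 g.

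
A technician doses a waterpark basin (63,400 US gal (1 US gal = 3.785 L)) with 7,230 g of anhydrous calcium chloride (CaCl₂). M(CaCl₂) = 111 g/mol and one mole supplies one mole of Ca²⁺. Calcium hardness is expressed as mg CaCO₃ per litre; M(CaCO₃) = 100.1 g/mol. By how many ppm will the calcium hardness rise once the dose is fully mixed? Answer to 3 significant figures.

Volume: 63,400 US gal × 3.785 L/gal = 239,969 L.
Moles of Ca²⁺: 7,230 g ÷ 111 g/mol = 65.14 mol.
As CaCO₃: 65.14 mol × 100.1 g/mol = 6520 g.
Rise: 6520 g / 239,969 L × 1000 = 27.17 mg/L.

27.2 ppm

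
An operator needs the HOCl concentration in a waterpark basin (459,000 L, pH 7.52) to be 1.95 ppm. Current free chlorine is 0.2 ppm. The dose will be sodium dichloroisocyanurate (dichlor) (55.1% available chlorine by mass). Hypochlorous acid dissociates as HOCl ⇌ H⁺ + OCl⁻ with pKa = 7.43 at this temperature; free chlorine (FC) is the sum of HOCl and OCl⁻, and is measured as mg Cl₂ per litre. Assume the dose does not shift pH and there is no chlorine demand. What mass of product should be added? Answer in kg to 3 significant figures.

3.46 kg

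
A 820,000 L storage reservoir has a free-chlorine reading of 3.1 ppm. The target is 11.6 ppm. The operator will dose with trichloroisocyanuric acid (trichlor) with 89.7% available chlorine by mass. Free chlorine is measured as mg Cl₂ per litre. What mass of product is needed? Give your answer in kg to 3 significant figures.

7.77 kg

Chlorine deficit: 11.6 − 3.1 = 8.5 ppm = 8.5 mg/L as Cl₂.
Cl₂ equivalent needed: 8.5 mg/L × 820,000 L = 6,970,000 mg = 6970 g.
Product at 89.7% available chlorine: 6970 / 0.897 = 7770 g.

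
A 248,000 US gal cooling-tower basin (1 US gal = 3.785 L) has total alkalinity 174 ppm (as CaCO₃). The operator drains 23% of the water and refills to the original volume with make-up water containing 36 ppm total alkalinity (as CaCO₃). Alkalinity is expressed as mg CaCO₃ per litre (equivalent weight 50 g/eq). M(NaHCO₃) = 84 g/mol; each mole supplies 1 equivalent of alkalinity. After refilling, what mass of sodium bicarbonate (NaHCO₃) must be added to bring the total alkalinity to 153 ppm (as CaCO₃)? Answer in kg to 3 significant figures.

16.9 kg

Volume: 248,000 US gal × 3.785 L/gal = 938,680 L.
After draining 23% and refilling: 174 × 0.77 + 36 × 0.23 = 142.26 ppm.
Deficit to target: 153 − 142.26 = 10.74 mg/L.
As CaCO₃: 10.74 mg/L × 938,680 L = 10,080 g; ÷ 50 g/eq ÷ 1 = 201.6 mol NaHCO₃.
Mass: 201.6 × 84 = 16,940 g.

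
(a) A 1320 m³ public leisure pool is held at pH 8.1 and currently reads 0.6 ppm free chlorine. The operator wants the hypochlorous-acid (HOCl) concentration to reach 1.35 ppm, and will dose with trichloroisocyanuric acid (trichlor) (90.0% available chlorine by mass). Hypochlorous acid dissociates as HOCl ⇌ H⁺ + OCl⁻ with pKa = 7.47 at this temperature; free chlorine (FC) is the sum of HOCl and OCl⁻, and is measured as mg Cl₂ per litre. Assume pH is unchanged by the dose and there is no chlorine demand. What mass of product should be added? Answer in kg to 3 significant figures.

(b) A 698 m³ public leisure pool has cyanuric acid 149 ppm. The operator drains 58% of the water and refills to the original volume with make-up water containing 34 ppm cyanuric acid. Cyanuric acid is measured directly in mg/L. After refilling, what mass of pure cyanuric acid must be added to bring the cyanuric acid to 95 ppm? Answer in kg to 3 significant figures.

(a) 9.55 kg; (b) 8.86 kg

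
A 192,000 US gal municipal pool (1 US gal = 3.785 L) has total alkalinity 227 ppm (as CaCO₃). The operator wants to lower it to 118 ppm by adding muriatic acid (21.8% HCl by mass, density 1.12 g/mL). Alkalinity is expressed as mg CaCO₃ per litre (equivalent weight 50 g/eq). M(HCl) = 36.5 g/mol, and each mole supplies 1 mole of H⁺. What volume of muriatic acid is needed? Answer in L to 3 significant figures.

237 L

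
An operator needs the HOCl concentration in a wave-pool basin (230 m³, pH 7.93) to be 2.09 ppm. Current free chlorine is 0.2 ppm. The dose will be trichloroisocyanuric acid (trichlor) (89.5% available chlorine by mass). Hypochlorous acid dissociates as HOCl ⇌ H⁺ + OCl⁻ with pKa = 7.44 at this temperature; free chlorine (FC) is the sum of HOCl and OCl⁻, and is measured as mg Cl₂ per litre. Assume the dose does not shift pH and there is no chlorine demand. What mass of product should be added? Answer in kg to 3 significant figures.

Volume: 230 m³ = 230,000 L.
[OCl⁻]/[HOCl] = 10^(pH − pKa) = 10^(7.93 − 7.44) = 3.09; fraction as HOCl = 1/(1 + 3.09) = 0.2445.
Free chlorine required for 2.09 ppm HOCl: 2.09 / 0.2445 = 8.549 ppm.
FC to add: 8.549 − 0.2 = 8.349 mg/L as Cl₂.
Cl₂ equivalent: 8.349 mg/L × 230,000 L = 1920 g.
Product at 89.5% available Cl: 1920 / 0.895 = 2145 g.

2.15 kg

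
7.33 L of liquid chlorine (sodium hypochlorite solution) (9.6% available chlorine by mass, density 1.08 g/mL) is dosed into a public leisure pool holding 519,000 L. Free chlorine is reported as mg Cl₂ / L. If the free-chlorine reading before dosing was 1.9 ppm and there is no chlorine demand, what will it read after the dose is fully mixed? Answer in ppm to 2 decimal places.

3.36 ppm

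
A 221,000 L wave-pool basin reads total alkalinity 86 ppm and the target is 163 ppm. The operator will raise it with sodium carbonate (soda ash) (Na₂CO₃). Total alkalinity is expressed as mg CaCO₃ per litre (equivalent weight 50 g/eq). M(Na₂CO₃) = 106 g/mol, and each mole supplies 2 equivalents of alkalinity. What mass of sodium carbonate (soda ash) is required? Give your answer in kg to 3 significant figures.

Alkalinity to add: (163 − 86) = 77 mg/L as CaCO₃ × 221,000 L = 17,020 g as CaCO₃.
Equivalents: 17,020 g ÷ 50 g/eq = 340.3 eq.
Each mole of Na₂CO₃ supplies 2 eq, so 340.3 / 2 = 170.2 mol.
Mass: 170.2 mol × 106 g/mol = 18,040 g.

18.0 kg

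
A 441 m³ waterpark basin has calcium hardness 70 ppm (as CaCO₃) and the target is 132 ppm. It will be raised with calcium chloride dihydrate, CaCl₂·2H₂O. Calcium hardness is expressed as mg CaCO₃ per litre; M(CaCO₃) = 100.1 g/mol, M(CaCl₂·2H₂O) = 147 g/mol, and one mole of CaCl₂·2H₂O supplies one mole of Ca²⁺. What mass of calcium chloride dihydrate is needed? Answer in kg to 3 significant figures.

40.2 kg

Volume: 441 m³ = 441,000 L.
Hardness to add: (132 − 70) = 62 mg/L as CaCO₃ × 441,000 L = 27,340 g as CaCO₃.
Moles of Ca²⁺ (1 mol Ca²⁺ ≡ 1 mol CaCO₃): 27,340 / 100.1 g/mol = 273.1 mol.
Mass of CaCl₂·2H₂O: 273.1 × 147 = 40,150 g.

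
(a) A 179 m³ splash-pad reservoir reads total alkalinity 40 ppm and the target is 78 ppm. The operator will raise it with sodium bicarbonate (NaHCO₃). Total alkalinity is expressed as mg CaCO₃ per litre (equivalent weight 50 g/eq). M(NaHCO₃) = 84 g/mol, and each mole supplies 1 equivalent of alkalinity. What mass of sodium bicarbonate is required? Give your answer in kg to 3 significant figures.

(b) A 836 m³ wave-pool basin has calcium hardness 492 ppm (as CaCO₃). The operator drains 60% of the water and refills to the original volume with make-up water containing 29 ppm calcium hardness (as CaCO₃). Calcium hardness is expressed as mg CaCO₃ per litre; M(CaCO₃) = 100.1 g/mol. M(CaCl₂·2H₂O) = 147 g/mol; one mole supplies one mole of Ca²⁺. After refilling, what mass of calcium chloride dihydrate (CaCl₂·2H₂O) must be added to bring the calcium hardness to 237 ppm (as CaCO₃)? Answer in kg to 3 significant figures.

(a) 11.4 kg; (b) 28.0 kg

(a) Volume: 179 m³ = 179,000 L.
(a) Alkalinity to add: (78 − 40) = 38 mg/L as CaCO₃ × 179,000 L = 6802 g as CaCO₃.
(a) Equivalents: 6802 g ÷ 50 g/eq = 136 eq.
(a) NaHCO₃ supplies 1 eq per mole → 136 mol.
(a) Mass: 136 mol × 84 g/mol = 11,430 g.

(b) Volume: 836 m³ = 836,000 L.
(b) After draining 60% and refilling: 492 × 0.40 + 29 × 0.60 = 214.2 ppm.
(b) Deficit to target: 237 − 214.2 = 22.8 mg/L.
(b) As CaCO₃: 22.8 mg/L × 836,000 L = 19,060 g; ÷ 100.1 = 190.4 mol Ca²⁺.
(b) Mass: 190.4 × 147 = 27,990 g.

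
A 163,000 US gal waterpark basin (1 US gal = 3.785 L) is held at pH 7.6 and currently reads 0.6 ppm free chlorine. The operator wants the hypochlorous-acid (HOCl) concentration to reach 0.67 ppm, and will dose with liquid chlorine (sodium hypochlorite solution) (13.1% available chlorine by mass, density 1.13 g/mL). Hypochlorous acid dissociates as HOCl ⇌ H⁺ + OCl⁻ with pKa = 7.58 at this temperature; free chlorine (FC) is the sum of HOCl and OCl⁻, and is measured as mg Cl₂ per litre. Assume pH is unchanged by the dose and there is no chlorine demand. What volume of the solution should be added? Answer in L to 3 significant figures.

3.22 L

Volume: 163,000 US gal × 3.785 L/gal = 616,955 L.
[OCl⁻]/[HOCl] = 10^(pH − pKa) = 10^(7.6 − 7.58) = 1.047; fraction as HOCl = 1/(1 + 1.047) = 0.4885.
Free chlorine required for 0.67 ppm HOCl: 0.67 / 0.4885 = 1.372 ppm.
FC to add: 1.372 − 0.6 = 0.7716 mg/L as Cl₂.
Cl₂ equivalent: 0.7716 mg/L × 616,955 L = 476 g.
Product at 13.1% available Cl: 476 / 0.131 = 3634 g.
Volume: 3634 g ÷ 1.13 g/mL = 3216 mL.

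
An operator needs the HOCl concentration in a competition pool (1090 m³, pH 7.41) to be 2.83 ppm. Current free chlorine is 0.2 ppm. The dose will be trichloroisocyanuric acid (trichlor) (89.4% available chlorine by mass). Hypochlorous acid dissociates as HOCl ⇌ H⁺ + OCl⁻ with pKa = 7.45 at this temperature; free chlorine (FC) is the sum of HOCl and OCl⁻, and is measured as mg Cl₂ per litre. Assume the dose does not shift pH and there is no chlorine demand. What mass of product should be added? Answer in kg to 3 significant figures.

Volume: 1090 m³ = 1,090,000 L.
[OCl⁻]/[HOCl] = 10^(pH − pKa) = 10^(7.41 − 7.45) = 0.912; fraction as HOCl = 1/(1 + 0.912) = 0.523.
Free chlorine required for 2.83 ppm HOCl: 2.83 / 0.523 = 5.411 ppm.
FC to add: 5.411 − 0.2 = 5.211 mg/L as Cl₂.
Cl₂ equivalent: 5.211 mg/L × 1,090,000 L = 5680 g.
Product at 89.4% available Cl: 5680 / 0.894 = 6353 g.

6.35 kg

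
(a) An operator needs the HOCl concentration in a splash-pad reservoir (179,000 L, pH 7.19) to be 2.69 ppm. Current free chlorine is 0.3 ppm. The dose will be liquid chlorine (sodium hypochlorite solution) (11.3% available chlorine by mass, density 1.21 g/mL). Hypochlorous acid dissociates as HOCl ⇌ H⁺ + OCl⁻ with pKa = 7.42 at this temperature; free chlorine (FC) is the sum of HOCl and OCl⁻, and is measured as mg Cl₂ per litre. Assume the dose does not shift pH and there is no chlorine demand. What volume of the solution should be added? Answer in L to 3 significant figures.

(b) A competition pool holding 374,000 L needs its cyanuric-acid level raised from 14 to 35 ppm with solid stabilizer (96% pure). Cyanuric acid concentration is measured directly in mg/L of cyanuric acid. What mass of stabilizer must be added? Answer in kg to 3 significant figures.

(a) [OCl⁻]/[HOCl] = 10^(pH − pKa) = 10^(7.19 − 7.42) = 0.5888; fraction as HOCl = 1/(1 + 0.5888) = 0.6294.
(a) Free chlorine required for 2.69 ppm HOCl: 2.69 / 0.6294 = 4.274 ppm.
(a) FC to add: 4.274 − 0.3 = 3.974 mg/L as Cl₂.
(a) Cl₂ equivalent: 3.974 mg/L × 179,000 L = 711.3 g.
(a) Product at 11.3% available Cl: 711.3 / 0.113 = 6295 g.
(a) Volume: 6295 g ÷ 1.21 g/mL = 5203 mL.

(b) CYA to add: (35 − 14) = 21 mg/L × 374,000 L = 7854 g cyanuric acid.
(b) At 96% purity: 7854 / 0.96 = 8181 g product.

(a) 5.20 L; (b) 8.18 kg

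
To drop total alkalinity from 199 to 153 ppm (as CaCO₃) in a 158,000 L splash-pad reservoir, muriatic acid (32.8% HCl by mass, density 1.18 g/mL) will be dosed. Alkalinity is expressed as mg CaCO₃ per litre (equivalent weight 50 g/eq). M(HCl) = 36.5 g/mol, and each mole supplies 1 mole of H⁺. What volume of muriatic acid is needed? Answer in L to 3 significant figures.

Alkalinity to neutralize: (199 − 153) = 46 mg/L as CaCO₃ × 158,000 L = 7268 g as CaCO₃.
Equivalents of H⁺ required: 7268 ÷ 50 g/eq = 145.4 eq = 145.4 mol HCl.
Mass of HCl: 145.4 × 36.5 = 5306 g.
Mass of 32.8% solution: 5306 / 0.328 = 16,180 g.
Volume: 16,180 g ÷ 1.18 g/mL = 13,710 mL.

13.7 L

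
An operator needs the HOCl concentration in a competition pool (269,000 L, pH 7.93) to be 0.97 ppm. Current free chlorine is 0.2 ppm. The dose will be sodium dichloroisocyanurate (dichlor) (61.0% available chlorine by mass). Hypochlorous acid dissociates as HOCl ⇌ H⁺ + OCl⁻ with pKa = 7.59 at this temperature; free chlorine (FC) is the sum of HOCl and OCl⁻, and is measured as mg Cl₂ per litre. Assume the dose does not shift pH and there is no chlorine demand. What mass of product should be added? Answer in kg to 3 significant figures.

1.28 kg

[OCl⁻]/[HOCl] = 10^(pH − pKa) = 10^(7.93 − 7.59) = 2.188; fraction as HOCl = 1/(1 + 2.188) = 0.3137.
Free chlorine required for 0.97 ppm HOCl: 0.97 / 0.3137 = 3.092 ppm.
FC to add: 3.092 − 0.2 = 2.892 mg/L as Cl₂.
Cl₂ equivalent: 2.892 mg/L × 269,000 L = 778 g.
Product at 61.0% available Cl: 778 / 0.61 = 1275 g.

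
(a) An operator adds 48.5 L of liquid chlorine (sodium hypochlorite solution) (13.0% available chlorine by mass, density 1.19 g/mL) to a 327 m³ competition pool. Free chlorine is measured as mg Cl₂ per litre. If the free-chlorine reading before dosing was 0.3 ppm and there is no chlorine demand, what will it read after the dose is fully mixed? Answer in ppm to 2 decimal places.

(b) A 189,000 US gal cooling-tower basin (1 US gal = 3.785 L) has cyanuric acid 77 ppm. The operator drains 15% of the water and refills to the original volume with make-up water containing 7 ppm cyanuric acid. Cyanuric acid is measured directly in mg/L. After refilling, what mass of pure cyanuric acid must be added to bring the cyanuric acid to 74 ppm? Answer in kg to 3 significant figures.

(a) 23.24 ppm; (b) 5.37 kg

(a) Volume: 327 m³ = 327,000 L.
(a) Mass of solution: 48.5 L × 1000 mL/L × 1.19 g/mL = 57,720 g.
(a) Available chlorine delivered: 57,720 g × 0.13 = 7503 g as Cl₂.
(a) Concentration rise: 7503 g / 327,000 L = 22.94 mg/L = 22.94 ppm.
(a) Final FC: 0.3 + 22.94 = 23.24 ppm.

(b) Volume: 189,000 US gal × 3.785 L/gal = 715,365 L.
(b) After draining 15% and refilling: 77 × 0.85 + 7 × 0.15 = 66.5 ppm.
(b) Deficit to target: 74 − 66.5 = 7.5 mg/L.
(b) Mass: 7.5 mg/L × 715,365 L = 5365 g cyanuric acid.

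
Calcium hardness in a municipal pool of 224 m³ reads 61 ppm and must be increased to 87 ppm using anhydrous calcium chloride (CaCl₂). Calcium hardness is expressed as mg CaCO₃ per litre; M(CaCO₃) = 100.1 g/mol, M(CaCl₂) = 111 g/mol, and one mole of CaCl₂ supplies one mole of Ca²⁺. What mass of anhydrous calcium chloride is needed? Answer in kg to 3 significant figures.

Volume: 224 m³ = 224,000 L.
Hardness to add: (87 − 61) = 26 mg/L as CaCO₃ × 224,000 L = 5824 g as CaCO₃.
Moles of Ca²⁺ (1 mol Ca²⁺ ≡ 1 mol CaCO₃): 5824 / 100.1 g/mol = 58.18 mol.
Mass of CaCl₂: 58.18 × 111 = 6458 g.

6.46 kg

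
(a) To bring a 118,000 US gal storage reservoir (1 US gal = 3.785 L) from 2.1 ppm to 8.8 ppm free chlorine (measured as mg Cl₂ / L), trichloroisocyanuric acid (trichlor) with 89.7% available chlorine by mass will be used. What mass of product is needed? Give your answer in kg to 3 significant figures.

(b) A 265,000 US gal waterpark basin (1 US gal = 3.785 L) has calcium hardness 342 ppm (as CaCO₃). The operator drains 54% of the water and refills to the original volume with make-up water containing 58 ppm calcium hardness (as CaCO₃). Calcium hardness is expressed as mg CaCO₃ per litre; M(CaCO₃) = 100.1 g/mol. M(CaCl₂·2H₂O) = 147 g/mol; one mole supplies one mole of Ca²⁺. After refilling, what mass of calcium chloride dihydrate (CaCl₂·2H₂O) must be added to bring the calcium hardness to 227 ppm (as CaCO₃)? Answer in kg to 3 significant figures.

(a) 3.34 kg; (b) 56.5 kg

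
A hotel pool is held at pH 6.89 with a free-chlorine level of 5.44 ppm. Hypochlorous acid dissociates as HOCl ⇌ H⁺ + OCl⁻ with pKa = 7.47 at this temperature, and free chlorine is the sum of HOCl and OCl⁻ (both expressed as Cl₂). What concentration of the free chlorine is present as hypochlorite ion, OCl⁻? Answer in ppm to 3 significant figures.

1.13 ppm

[OCl⁻]/[HOCl] = 10^(pH − pKa) = 10^(6.89 − 7.47) = 10^-0.58 = 0.263.
Fraction as HOCl = 1 / (1 + 0.263) = 0.7917.
OCl⁻ = (1 − 0.7917) × 5.44 ppm = 1.133 ppm.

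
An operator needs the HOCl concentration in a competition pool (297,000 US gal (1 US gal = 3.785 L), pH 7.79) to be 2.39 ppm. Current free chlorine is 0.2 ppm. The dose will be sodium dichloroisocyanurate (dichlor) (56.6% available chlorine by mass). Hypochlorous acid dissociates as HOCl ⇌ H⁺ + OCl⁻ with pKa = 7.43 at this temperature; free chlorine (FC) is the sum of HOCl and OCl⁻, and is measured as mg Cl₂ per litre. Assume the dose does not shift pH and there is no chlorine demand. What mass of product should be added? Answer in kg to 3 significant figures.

Volume: 297,000 US gal × 3.785 L/gal = 1,124,145 L.
[OCl⁻]/[HOCl] = 10^(pH − pKa) = 10^(7.79 − 7.43) = 2.291; fraction as HOCl = 1/(1 + 2.291) = 0.3039.
Free chlorine required for 2.39 ppm HOCl: 2.39 / 0.3039 = 7.865 ppm.
FC to add: 7.865 − 0.2 = 7.665 mg/L as Cl₂.
Cl₂ equivalent: 7.665 mg/L × 1,124,145 L = 8617 g.
Product at 56.6% available Cl: 8617 / 0.566 = 15,220 g.

15.2 kg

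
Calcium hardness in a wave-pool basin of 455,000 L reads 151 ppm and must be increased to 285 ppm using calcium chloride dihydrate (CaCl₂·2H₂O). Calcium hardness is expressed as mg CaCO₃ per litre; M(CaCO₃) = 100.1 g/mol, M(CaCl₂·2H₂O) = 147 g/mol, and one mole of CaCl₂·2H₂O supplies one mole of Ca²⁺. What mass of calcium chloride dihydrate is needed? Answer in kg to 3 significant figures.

89.5 kg

Hardness to add: (285 − 151) = 134 mg/L as CaCO₃ × 455,000 L = 60,970 g as CaCO₃.
Moles of Ca²⁺ (1 mol Ca²⁺ ≡ 1 mol CaCO₃): 60,970 / 100.1 g/mol = 609.1 mol.
Mass of CaCl₂·2H₂O: 609.1 × 147 = 89,540 g.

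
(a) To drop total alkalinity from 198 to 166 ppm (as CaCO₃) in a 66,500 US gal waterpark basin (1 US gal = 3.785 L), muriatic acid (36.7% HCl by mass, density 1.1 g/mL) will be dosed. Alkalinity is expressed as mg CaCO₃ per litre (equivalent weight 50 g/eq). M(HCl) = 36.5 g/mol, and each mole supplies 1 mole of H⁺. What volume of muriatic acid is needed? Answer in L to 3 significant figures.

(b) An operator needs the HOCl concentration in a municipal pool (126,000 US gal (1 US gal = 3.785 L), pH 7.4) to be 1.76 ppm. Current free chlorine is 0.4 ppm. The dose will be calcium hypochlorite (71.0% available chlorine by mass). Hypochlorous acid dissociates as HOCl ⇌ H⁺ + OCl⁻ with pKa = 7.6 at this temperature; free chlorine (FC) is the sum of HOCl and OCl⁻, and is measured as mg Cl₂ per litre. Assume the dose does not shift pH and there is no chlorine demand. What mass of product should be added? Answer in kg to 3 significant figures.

(a) 14.6 L; (b) 1.66 kg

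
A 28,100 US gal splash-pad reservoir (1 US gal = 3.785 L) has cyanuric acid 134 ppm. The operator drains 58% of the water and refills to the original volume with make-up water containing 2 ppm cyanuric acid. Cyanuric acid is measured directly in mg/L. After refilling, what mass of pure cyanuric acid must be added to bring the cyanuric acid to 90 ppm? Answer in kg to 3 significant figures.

3.46 kg

Volume: 28,100 US gal × 3.785 L/gal = 106,358 L.
After draining 58% and refilling: 134 × 0.42 + 2 × 0.58 = 57.44 ppm.
Deficit to target: 90 − 57.44 = 32.56 mg/L.
Mass: 32.56 mg/L × 106,358 L = 3463 g cyanuric acid.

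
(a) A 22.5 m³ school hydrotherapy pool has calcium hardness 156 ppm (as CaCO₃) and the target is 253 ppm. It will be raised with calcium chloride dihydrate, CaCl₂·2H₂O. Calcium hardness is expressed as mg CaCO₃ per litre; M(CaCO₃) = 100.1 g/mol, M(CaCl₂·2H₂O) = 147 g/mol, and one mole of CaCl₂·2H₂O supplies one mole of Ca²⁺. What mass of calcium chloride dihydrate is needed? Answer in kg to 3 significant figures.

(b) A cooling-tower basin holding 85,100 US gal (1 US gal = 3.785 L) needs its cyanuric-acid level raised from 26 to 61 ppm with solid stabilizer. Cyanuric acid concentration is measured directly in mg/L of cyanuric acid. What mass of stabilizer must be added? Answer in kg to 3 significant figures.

(a) 3.21 kg; (b) 11.3 kg

(a) Volume: 22.5 m³ = 22,500 L.
(a) Hardness to add: (253 − 156) = 97 mg/L as CaCO₃ × 22,500 L = 2182 g as CaCO₃.
(a) Moles of Ca²⁺ (1 mol Ca²⁺ ≡ 1 mol CaCO₃): 2182 / 100.1 g/mol = 21.8 mol.
(a) Mass of CaCl₂·2H₂O: 21.8 × 147 = 3205 g.

(b) Volume: 85,100 US gal × 3.785 L/gal = 322,104 L.
(b) CYA to add: (61 − 26) = 35 mg/L × 322,104 L = 11,270 g cyanuric acid.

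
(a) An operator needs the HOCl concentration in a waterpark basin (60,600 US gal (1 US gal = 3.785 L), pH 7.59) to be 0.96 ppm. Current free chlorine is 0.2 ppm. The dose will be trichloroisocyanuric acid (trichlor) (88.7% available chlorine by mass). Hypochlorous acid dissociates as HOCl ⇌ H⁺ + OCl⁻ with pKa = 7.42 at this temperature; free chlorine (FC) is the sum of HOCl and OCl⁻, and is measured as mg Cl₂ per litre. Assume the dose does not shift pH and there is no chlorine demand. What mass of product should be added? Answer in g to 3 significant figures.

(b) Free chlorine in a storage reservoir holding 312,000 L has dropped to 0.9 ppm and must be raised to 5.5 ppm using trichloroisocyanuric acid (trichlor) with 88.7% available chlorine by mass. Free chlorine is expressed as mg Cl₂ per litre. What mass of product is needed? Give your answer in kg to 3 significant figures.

(a) 564 g; (b) 1.62 kg

(a) Volume: 60,600 US gal × 3.785 L/gal = 229,371 L.
(a) [OCl⁻]/[HOCl] = 10^(pH − pKa) = 10^(7.59 − 7.42) = 1.479; fraction as HOCl = 1/(1 + 1.479) = 0.4034.
(a) Free chlorine required for 0.96 ppm HOCl: 0.96 / 0.4034 = 2.38 ppm.
(a) FC to add: 2.38 − 0.2 = 2.18 mg/L as Cl₂.
(a) Cl₂ equivalent: 2.18 mg/L × 229,371 L = 500 g.
(a) Product at 88.7% available Cl: 500 / 0.887 = 563.7 g.

(b) Chlorine deficit: 5.5 − 0.9 = 4.6 ppm = 4.6 mg/L as Cl₂.
(b) Cl₂ equivalent needed: 4.6 mg/L × 312,000 L = 1,435,000 mg = 1435 g.
(b) Product at 88.7% available chlorine: 1435 / 0.887 = 1618 g.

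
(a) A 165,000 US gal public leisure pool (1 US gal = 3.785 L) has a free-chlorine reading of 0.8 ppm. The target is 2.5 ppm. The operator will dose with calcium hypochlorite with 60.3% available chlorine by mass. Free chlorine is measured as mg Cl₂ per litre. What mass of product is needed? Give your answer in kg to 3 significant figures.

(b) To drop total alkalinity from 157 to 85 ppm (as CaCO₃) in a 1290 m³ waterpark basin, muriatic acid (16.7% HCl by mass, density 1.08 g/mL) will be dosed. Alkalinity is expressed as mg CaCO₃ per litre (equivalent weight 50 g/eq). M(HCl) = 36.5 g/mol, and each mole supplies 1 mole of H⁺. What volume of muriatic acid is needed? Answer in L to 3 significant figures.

(a) 1.76 kg; (b) 376 L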